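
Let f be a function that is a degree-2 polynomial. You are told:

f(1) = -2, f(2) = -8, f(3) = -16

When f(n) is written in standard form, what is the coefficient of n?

-3

Write f(n) = an² + bn + c; the 3 given values yield a linear system in the 3 coefficients.
Solving, f(n) = -n² - 3n + 2.
The coefficient of n is -3.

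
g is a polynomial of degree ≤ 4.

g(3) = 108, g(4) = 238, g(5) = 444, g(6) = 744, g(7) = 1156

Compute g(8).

First differences: 130, 206, 300, 412. Second differences: 76, 94, 112. Third differences: 18, 18.
Level-3 differences are constant, so g has degree 3.
Extending the table by one column gives the next first difference 542, so g(8) = 1156 + 542 = 1698.

1698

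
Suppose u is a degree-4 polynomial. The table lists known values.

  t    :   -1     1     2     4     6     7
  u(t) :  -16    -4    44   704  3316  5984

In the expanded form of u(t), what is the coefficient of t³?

Write u(t) = at^4 + bt³ + ct² + dt + e; the 6 given values yield a linear system in the 5 coefficients.
Solving, u(t) = 2t^4 + 4t³ - 4t² + 2t - 8.
The coefficient of t³ is 4.

4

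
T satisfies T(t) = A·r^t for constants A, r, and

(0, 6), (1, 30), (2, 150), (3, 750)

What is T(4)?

3750

Consecutive ratio: 30/6 = 5, and 150/30 = 5, so r = 5.
Then A·5^0 = 6 gives A = 6, and T(t) = 6·5^t.
T(4) = 6·5^4 = 3750.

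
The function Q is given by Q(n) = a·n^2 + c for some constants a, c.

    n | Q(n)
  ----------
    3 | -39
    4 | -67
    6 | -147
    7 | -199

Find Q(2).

-19

From Q(3) = -39 and Q(4) = -67: 9a + c = -39 and 16a + c = -67.
Subtracting: 7a = -28, so a = -4; then c = -39 − (-4)·9 = -3.
So Q(n) = -4n² − 3, and Q(2) = -19.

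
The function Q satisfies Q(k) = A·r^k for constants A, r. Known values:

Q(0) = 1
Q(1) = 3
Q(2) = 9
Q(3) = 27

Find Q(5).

Consecutive ratio: 3/1 = 3, and 9/3 = 3, so r = 3.
Then A·3^0 = 1 gives A = 1, and Q(k) = 1·3^k.
Q(5) = 1·3^5 = 243.

243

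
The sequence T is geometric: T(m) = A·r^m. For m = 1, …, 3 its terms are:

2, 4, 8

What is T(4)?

16

Consecutive ratio: 4/2 = 2, and 8/4 = 2, so r = 2.
Then A·2^1 = 2 gives A = 1, and T(m) = 1·2^m.
T(4) = 1·2^4 = 16.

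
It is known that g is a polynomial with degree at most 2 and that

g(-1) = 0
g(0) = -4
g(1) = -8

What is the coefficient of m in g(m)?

First differences: -4, -4.
Level-1 differences are constant, so g has degree 1.
Fitting a degree-1 polynomial gives g(m) = -4m - 4.
The coefficient of m is -4.

-4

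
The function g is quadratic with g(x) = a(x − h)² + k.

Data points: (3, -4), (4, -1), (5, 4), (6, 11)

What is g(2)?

-5

First differences 3, 5, 7; second difference 2 = 2a, so a = 1.
Expanding, the x-coefficient is −2ah = -2h; matching it to the data gives h = 2, and then k = -5.
So g(x) = 1(x − 2)² − 5.
g(2) = 1·0² − 5 = -5.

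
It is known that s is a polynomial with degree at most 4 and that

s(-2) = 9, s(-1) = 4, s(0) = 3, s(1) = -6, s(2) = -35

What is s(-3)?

First differences: -5, -1, -9, -29. Second differences: 4, -8, -20. Third differences: -12, -12.
Level-3 differences are constant, so s has degree 3.
Fitting a degree-3 polynomial gives s(t) = -2t³ - 4t² - 3t + 3.
Then s(-3) = 30.

30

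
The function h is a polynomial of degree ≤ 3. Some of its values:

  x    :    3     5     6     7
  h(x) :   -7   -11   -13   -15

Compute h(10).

-21

Write h(x) = ax³ + bx² + cx + d; the 4 given values yield a linear system in the 4 coefficients.
Solving, the top 2 coefficients vanish, and h(x) = -2x - 1.
Then h(10) = -21.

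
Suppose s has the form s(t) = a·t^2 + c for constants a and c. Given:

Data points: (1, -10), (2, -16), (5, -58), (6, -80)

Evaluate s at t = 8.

From s(1) = -10 and s(2) = -16: 1a + c = -10 and 4a + c = -16.
Subtracting: 3a = -6, so a = -2; then c = -10 − (-2)·1 = -8.
So s(t) = -2t² − 8, and s(8) = -136.

-136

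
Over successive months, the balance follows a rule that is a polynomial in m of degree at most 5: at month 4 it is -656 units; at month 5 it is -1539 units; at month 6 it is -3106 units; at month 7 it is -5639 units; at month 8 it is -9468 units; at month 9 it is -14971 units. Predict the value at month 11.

Write the value at m as P(m).
First differences: -883, -1567, -2533, -3829, -5503. Second differences: -684, -966, -1296, -1674. Third differences: -282, -330, -378. Fourth differences: -48, -48.
Level-4 differences are constant, so P has degree 4.
Fitting a degree-4 polynomial gives P(m) = -2m^4 - 3m³ + 5m² - 7m - 4.
Then P(11) = -32751.

-32751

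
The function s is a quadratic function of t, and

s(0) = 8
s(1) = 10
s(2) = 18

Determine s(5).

Write s(t) = at² + bt + c; the 3 given values yield a linear system in the 3 coefficients.
Solving, s(t) = 3t² - t + 8.
Then s(5) = 78.

78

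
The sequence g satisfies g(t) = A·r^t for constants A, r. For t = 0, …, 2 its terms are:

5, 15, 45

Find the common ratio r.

3

Consecutive ratio: 15/5 = 3, and 45/15 = 3, so r = 3.
Then A·3^0 = 5 gives A = 5, and g(t) = 5·3^t.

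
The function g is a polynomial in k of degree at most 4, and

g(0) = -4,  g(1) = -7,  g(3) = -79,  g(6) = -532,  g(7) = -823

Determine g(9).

-1687

Write g(k) = ak^4 + bk³ + ck² + dk + e; the 5 given values yield a linear system in the 5 coefficients.
Solving, the leading coefficient vanishes, and g(k) = -2k³ - 3k² + 2k - 4.
Then g(9) = -1687.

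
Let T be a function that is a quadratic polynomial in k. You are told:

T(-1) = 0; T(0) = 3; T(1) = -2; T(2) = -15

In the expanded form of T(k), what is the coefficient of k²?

First differences: 3, -5, -13. Second differences: -8, -8.
Level-2 differences are constant, so T has degree 2.
Fitting a degree-2 polynomial gives T(k) = -4k² - k + 3.
The coefficient of k² is -4.

-4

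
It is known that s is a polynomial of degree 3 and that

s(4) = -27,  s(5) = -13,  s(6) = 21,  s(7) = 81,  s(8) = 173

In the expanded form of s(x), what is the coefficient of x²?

Write s(x) = ax³ + bx² + cx + d; the 5 given values yield a linear system in the 4 coefficients.
Solving, s(x) = x³ - 5x² - 2x - 3.
The coefficient of x² is -5.

-5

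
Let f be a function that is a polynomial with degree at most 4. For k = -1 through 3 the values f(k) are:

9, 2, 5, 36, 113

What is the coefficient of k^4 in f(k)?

0

Write f(k) = ak^4 + bk³ + ck² + dk + e; the 5 given values yield a linear system in the 5 coefficients.
Solving, the leading coefficient vanishes, and f(k) = 3k³ + 5k² - 5k + 2.
The coefficient of k^4 is 0.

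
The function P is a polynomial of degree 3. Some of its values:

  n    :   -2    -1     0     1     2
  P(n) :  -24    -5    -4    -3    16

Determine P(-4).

-188

First differences: 19, 1, 1, 19. Second differences: -18, 0, 18. Third differences: 18, 18.
Level-3 differences are constant, so P has degree 3.
Fitting a degree-3 polynomial gives P(n) = 3n³ - 2n - 4.
Then P(-4) = -188.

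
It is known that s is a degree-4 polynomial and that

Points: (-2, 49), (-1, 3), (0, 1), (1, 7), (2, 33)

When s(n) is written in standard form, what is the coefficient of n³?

-2

Write s(n) = an^4 + bn³ + cn² + dn + e; the 5 given values yield a linear system in the 5 coefficients.
Solving, s(n) = 2n^4 - 2n³ + 2n² + 4n + 1.
The coefficient of n³ is -2.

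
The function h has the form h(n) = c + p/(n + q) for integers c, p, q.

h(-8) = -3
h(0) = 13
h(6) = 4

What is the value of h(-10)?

-2

(h(n) − c)(n + q) = p for each data point; the three points give a linear system in c and q, then p follows.
Solving: c = 1, q = 2, p = 24, so h(n) = 1 + 24/(n + 2).
Then h(-10) = 1 + 24/(-8) = -2.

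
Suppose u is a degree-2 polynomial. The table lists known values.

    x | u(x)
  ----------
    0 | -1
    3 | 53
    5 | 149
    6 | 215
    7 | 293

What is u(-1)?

Write u(x) = ax² + bx + c; the 5 given values yield a linear system in the 3 coefficients.
Solving, u(x) = 6x² - 1.
Then u(-1) = 5.

5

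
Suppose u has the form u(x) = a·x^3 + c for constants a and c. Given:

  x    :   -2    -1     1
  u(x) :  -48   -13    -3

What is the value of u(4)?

From u(-2) = -48 and u(-1) = -13: -8a + c = -48 and -1a + c = -13.
Subtracting: 7a = 35, so a = 5; then c = -48 − 5·(-8) = -8.
So u(x) = 5x³ − 8, and u(4) = 312.

312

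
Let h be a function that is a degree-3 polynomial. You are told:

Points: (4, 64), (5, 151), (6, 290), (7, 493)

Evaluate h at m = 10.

Write h(m) = am³ + bm² + cm + d; the 4 given values yield a linear system in the 4 coefficients.
Solving, h(m) = 2m³ - 4m² + m - 4.
Then h(10) = 1606.

1606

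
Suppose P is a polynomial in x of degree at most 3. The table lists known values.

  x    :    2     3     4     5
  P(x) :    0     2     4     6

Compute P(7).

First differences: 2, 2, 2.
Level-1 differences are constant, so P has degree 1.
Fitting a degree-1 polynomial gives P(x) = 2x - 4.
Then P(7) = 10.

10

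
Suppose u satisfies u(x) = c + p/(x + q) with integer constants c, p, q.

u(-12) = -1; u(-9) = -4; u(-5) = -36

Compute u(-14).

(u(x) − c)(x + q) = p for each data point; the three points give a linear system in c and q, then p follows.
Solving: c = 4, q = 4, p = 40, so u(x) = 4 + 40/(x + 4).
Then u(-14) = 4 + 40/(-10) = 0.

0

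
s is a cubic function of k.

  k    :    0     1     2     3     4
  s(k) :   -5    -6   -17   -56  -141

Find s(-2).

First differences: -1, -11, -39, -85. Second differences: -10, -28, -46. Third differences: -18, -18.
Level-3 differences are constant, so s has degree 3.
Fitting a degree-3 polynomial gives s(k) = -3k³ + 4k² - 2k - 5.
Then s(-2) = 39.

39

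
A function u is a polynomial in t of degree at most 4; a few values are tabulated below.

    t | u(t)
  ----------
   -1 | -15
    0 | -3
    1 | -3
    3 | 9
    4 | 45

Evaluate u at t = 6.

Write u(t) = at^4 + bt³ + ct² + dt + e; the 5 given values yield a linear system in the 5 coefficients.
Solving, the leading coefficient vanishes, and u(t) = 2t³ - 6t² + 4t - 3.
Then u(6) = 237.

237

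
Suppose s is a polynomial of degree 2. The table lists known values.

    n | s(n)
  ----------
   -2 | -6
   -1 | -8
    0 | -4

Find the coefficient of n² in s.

3

Write s(n) = an² + bn + c; the 3 given values yield a linear system in the 3 coefficients.
Solving, s(n) = 3n² + 7n - 4.
The coefficient of n² is 3.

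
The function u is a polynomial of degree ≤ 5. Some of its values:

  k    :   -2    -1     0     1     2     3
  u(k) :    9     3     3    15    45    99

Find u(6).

First differences: -6, 0, 12, 30, 54. Second differences: 6, 12, 18, 24. Third differences: 6, 6, 6.
Level-3 differences are constant, so u has degree 3.
Fitting a degree-3 polynomial gives u(k) = k³ + 6k² + 5k + 3.
Then u(6) = 465.

465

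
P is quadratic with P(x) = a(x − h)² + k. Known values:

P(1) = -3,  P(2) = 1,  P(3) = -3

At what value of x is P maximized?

2

First differences 4, -4; second difference -8 = 2a, so a = -4.
Expanding, the x-coefficient is −2ah = 8h; matching it to the data gives h = 2, and then k = 1.
So P(x) = -4(x − 2)² + 1.
Hence h = 2.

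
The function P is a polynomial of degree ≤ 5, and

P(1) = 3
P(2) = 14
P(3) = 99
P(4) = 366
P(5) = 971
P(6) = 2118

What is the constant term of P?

6

First differences: 11, 85, 267, 605, 1147. Second differences: 74, 182, 338, 542. Third differences: 108, 156, 204. Fourth differences: 48, 48.
Level-4 differences are constant, so P has degree 4.
Fitting a degree-4 polynomial gives P(n) = 2n^4 - 2n³ - n² - 2n + 6.
The constant term is P(0) = 6.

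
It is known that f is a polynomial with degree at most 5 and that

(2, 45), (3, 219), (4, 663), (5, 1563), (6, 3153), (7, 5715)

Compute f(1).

3

Write f(m) = am^5 + bm^4 + cm³ + dm² + em + p; the 6 given values yield a linear system in the 6 coefficients.
Solving, the leading coefficient vanishes, and f(m) = 2m^4 + 3m³ - 2m² - 3m + 3.
Then f(1) = 3.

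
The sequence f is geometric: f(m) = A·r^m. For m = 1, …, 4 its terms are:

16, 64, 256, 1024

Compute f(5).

Consecutive ratio: 64/16 = 4, and 256/64 = 4, so r = 4.
Then A·4^1 = 16 gives A = 4, and f(m) = 4·4^m.
f(5) = 4·4^5 = 4096.

4096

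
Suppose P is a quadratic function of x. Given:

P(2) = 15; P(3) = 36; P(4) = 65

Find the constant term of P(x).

Write P(x) = ax² + bx + c; the 3 given values yield a linear system in the 3 coefficients.
Solving, P(x) = 4x² + x - 3.
The constant term is P(0) = -3.

-3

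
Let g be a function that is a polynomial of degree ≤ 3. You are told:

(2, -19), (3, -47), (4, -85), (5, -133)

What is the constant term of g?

7

First differences: -28, -38, -48. Second differences: -10, -10.
Level-2 differences are constant, so g has degree 2.
Fitting a degree-2 polynomial gives g(k) = -5k² - 3k + 7.
The constant term is g(0) = 7.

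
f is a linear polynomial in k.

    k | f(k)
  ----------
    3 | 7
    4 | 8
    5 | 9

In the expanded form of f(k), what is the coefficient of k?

1

First differences: 1, 1.
Level-1 differences are constant, so f has degree 1.
Fitting a degree-1 polynomial gives f(k) = k + 4.
The coefficient of k is 1.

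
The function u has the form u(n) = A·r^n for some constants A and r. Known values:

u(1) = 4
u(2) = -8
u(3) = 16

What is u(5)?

64

Consecutive ratio: -8/4 = -2, and 16/(-8) = -2, so r = -2.
Then A·(-2)^1 = 4 gives A = -2, and u(n) = -2·(-2)^n.
u(5) = -2·(-2)^5 = 64.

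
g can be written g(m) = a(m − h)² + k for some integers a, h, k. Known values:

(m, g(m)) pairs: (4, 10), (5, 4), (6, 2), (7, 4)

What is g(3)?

20

First differences -6, -2, 2; second difference 4 = 2a, so a = 2.
Expanding, the m-coefficient is −2ah = -4h; matching it to the data gives h = 6, and then k = 2.
So g(m) = 2(m − 6)² + 2.
g(3) = 2·(-3)² + 2 = 20.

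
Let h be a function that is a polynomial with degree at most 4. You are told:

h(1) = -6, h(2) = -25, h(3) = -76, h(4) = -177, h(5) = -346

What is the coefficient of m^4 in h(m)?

0

First differences: -19, -51, -101, -169. Second differences: -32, -50, -68. Third differences: -18, -18.
Level-3 differences are constant, so h has degree 3.
Fitting a degree-3 polynomial gives h(m) = -3m³ + 2m² - 4m - 1.
The coefficient of m^4 is 0.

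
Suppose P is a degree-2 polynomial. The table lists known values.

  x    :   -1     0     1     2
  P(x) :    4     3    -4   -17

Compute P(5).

Write P(x) = ax² + bx + c; the 4 given values yield a linear system in the 3 coefficients.
Solving, P(x) = -3x² - 4x + 3.
Then P(5) = -92.

-92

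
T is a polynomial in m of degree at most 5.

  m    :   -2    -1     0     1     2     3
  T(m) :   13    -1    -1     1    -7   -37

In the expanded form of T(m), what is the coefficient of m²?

First differences: -14, 0, 2, -8, -30. Second differences: 14, 2, -10, -22. Third differences: -12, -12, -12.
Level-3 differences are constant, so T has degree 3.
Fitting a degree-3 polynomial gives T(m) = -2m³ + m² + 3m - 1.
The coefficient of m² is 1.

1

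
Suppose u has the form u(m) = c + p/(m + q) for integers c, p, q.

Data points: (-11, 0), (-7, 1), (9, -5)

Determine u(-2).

(u(m) − c)(m + q) = p for each data point; the three points give a linear system in c and q, then p follows.
Solving: c = -2, q = -1, p = -24, so u(m) = -2 − 24/(m − 1).
Then u(-2) = -2 − 24/(-3) = 6.

6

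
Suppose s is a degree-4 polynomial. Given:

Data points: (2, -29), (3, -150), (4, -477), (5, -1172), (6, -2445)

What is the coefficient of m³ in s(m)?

1

Write s(m) = am^4 + bm³ + cm² + dm + e; the 5 given values yield a linear system in the 5 coefficients.
Solving, s(m) = -2m^4 + m³ - 2m² + 3.
The coefficient of m³ is 1.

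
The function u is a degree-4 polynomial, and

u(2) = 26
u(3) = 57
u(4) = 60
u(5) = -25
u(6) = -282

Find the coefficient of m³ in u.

4

Write u(m) = am^4 + bm³ + cm² + dm + e; the 5 given values yield a linear system in the 5 coefficients.
Solving, u(m) = -m^4 + 4m³ + 5m² - 5m.
The coefficient of m³ is 4.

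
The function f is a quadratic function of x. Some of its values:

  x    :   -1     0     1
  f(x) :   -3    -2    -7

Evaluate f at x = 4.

-58

Write f(x) = ax² + bx + c; the 3 given values yield a linear system in the 3 coefficients.
Solving, f(x) = -3x² - 2x - 2.
Then f(4) = -58.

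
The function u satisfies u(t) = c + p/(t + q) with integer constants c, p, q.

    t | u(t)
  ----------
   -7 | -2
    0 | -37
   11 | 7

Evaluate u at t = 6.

(u(t) − c)(t + q) = p for each data point; the three points give a linear system in c and q, then p follows.
Solving: c = 3, q = -1, p = 40, so u(t) = 3 + 40/(t − 1).
Then u(6) = 3 + 40/5 = 11.

11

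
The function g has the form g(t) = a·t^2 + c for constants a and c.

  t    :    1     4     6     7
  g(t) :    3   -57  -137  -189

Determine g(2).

From g(1) = 3 and g(4) = -57: 1a + c = 3 and 16a + c = -57.
Subtracting: 15a = -60, so a = -4; then c = 3 − (-4)·1 = 7.
So g(t) = -4t² + 7, and g(2) = -9.

-9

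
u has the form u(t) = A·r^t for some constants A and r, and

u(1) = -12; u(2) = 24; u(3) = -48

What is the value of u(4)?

96

Consecutive ratio: 24/(-12) = -2, and -48/24 = -2, so r = -2.
Then A·(-2)^1 = -12 gives A = 6, and u(t) = 6·(-2)^t.
u(4) = 6·(-2)^4 = 96.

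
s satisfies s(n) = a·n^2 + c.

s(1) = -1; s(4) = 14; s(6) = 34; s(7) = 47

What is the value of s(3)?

From s(1) = -1 and s(4) = 14: 1a + c = -1 and 16a + c = 14.
Subtracting: 15a = 15, so a = 1; then c = -1 − 1·1 = -2.
So s(n) = 1n² − 2, and s(3) = 7.

7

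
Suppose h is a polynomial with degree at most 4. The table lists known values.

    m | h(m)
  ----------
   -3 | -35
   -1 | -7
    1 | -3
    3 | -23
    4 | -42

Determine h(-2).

Write h(m) = am^4 + bm³ + cm² + dm + e; the 5 given values yield a linear system in the 5 coefficients.
Solving, the top 2 coefficients vanish, and h(m) = -3m² + 2m - 2.
Then h(-2) = -18.

-18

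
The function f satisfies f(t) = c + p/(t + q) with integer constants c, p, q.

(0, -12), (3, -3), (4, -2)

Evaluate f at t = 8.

0

(f(t) − c)(t + q) = p for each data point; the three points give a linear system in c and q, then p follows.
Solving: c = 3, q = 2, p = -30, so f(t) = 3 − 30/(t + 2).
Then f(8) = 3 − 30/10 = 0.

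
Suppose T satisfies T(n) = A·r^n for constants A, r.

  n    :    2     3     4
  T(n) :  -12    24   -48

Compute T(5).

96

Consecutive ratio: 24/(-12) = -2, and -48/24 = -2, so r = -2.
Then A·(-2)^2 = -12 gives A = -3, and T(n) = -3·(-2)^n.
T(5) = -3·(-2)^5 = 96.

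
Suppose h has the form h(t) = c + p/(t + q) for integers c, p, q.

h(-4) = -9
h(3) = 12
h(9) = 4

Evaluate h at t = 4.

(h(t) − c)(t + q) = p for each data point; the three points give a linear system in c and q, then p follows.
Solving: c = 0, q = 0, p = 36, so h(t) = 36/(t + 0).
Then h(4) = 0 + 36/4 = 9.

9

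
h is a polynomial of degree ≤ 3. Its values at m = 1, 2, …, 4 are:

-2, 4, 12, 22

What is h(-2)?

-8

Write h(m) = am³ + bm² + cm + d; the 4 given values yield a linear system in the 4 coefficients.
Solving, the leading coefficient vanishes, and h(m) = m² + 3m - 6.
Then h(-2) = -8.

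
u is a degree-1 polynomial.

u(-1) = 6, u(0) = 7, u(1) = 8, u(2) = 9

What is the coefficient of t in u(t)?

First differences: 1, 1, 1.
Level-1 differences are constant, so u has degree 1.
Fitting a degree-1 polynomial gives u(t) = t + 7.
The coefficient of t is 1.

1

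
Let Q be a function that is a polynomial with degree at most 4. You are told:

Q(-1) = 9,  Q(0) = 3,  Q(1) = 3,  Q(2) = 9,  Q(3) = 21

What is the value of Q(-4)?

63

First differences: -6, 0, 6, 12. Second differences: 6, 6, 6.
Level-2 differences are constant, so Q has degree 2.
Fitting a degree-2 polynomial gives Q(k) = 3k² - 3k + 3.
Then Q(-4) = 63.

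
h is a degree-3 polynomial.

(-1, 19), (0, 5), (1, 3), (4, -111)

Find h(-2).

63

Write h(k) = ak³ + bk² + ck + d; the 4 given values yield a linear system in the 4 coefficients.
Solving, h(k) = -3k³ + 6k² - 5k + 5.
Then h(-2) = 63.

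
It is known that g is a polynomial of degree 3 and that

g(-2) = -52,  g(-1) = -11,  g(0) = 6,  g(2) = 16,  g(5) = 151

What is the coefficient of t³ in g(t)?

Write g(t) = at³ + bt² + ct + d; the 5 given values yield a linear system in the 4 coefficients.
Solving, g(t) = 2t³ - 6t² + 9t + 6.
The coefficient of t³ is 2.

2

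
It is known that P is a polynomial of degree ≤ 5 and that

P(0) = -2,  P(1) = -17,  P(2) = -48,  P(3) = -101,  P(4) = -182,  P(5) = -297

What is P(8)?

Write P(n) = an^5 + bn^4 + cn³ + dn² + en + p; the 6 given values yield a linear system in the 6 coefficients.
Solving, the top 2 coefficients vanish, and P(n) = -n³ - 5n² - 9n - 2.
Then P(8) = -906.

-906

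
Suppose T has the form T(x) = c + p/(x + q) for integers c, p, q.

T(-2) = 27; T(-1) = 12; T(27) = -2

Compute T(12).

-1

(T(x) − c)(x + q) = p for each data point; the three points give a linear system in c and q, then p follows.
Solving: c = -3, q = 3, p = 30, so T(x) = -3 + 30/(x + 3).
Then T(12) = -3 + 30/15 = -1.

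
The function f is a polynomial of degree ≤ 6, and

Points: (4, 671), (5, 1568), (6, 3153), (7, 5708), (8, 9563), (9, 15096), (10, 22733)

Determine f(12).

46263

First differences: 897, 1585, 2555, 3855, 5533, 7637. Second differences: 688, 970, 1300, 1678, 2104. Third differences: 282, 330, 378, 426. Fourth differences: 48, 48, 48.
Level-4 differences are constant, so f has degree 4.
Fitting a degree-4 polynomial gives f(t) = 2t^4 + 3t³ - 3t² + 3t + 3.
Then f(12) = 46263.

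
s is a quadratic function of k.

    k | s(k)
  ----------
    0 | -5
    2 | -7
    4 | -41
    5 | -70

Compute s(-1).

Write s(k) = ak² + bk + c; the 4 given values yield a linear system in the 3 coefficients.
Solving, s(k) = -4k² + 7k - 5.
Then s(-1) = -16.

-16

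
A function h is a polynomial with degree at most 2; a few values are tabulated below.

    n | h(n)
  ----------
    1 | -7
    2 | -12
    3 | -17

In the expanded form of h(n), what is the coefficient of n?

First differences: -5, -5.
Level-1 differences are constant, so h has degree 1.
Fitting a degree-1 polynomial gives h(n) = -5n - 2.
The coefficient of n is -5.

-5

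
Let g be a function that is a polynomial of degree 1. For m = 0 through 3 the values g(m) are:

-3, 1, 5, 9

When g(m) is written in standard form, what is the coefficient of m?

Write g(m) = am + b; the 4 given values yield a linear system in the 2 coefficients.
Solving, g(m) = 4m - 3.
The coefficient of m is 4.

4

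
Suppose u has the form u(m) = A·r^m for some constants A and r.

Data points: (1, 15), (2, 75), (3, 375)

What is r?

5

Consecutive ratio: 75/15 = 5, and 375/75 = 5, so r = 5.
Then A·5^1 = 15 gives A = 3, and u(m) = 3·5^m.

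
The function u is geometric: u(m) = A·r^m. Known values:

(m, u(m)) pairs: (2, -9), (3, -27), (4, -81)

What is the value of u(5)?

-243

Consecutive ratio: -27/(-9) = 3, and -81/(-27) = 3, so r = 3.
Then A·3^2 = -9 gives A = -1, and u(m) = -1·3^m.
u(5) = -1·3^5 = -243.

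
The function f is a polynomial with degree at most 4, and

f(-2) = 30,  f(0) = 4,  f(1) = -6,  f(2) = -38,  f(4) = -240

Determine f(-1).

10

Write f(k) = ak^4 + bk³ + ck² + dk + e; the 5 given values yield a linear system in the 5 coefficients.
Solving, the leading coefficient vanishes, and f(k) = -3k³ - 2k² - 5k + 4.
Then f(-1) = 10.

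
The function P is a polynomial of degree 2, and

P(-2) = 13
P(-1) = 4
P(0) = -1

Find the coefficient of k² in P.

2

Write P(k) = ak² + bk + c; the 3 given values yield a linear system in the 3 coefficients.
Solving, P(k) = 2k² - 3k - 1.
The coefficient of k² is 2.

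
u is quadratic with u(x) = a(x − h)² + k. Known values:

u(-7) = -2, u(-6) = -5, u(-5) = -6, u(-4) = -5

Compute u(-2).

First differences -3, -1, 1; second difference 2 = 2a, so a = 1.
Expanding, the x-coefficient is −2ah = -2h; matching it to the data gives h = -5, and then k = -6.
So u(x) = 1(x + 5)² − 6.
u(-2) = 1·3² − 6 = 3.

3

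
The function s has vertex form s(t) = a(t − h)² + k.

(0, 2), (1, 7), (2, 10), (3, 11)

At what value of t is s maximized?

3

First differences 5, 3, 1; second difference -2 = 2a, so a = -1.
Expanding, the t-coefficient is −2ah = 2h; matching it to the data gives h = 3, and then k = 11.
So s(t) = -1(t − 3)² + 11.
Hence h = 3.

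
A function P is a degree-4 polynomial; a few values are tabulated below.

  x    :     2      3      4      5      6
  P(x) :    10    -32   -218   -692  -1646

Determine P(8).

Write P(x) = ax^4 + bx³ + cx² + dx + e; the 5 given values yield a linear system in the 5 coefficients.
Solving, P(x) = -2x^4 + 4x³ + 2x² + 2x - 2.
Then P(8) = -6002.

-6002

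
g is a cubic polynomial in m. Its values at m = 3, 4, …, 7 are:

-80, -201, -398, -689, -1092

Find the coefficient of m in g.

4

First differences: -121, -197, -291, -403. Second differences: -76, -94, -112. Third differences: -18, -18.
Level-3 differences are constant, so g has degree 3.
Fitting a degree-3 polynomial gives g(m) = -3m³ - 2m² + 4m + 7.
The coefficient of m is 4.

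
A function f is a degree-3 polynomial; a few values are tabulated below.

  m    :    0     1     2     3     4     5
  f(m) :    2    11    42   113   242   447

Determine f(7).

1157

First differences: 9, 31, 71, 129, 205. Second differences: 22, 40, 58, 76. Third differences: 18, 18, 18.
Level-3 differences are constant, so f has degree 3.
Fitting a degree-3 polynomial gives f(m) = 3m³ + 2m² + 4m + 2.
Then f(7) = 1157.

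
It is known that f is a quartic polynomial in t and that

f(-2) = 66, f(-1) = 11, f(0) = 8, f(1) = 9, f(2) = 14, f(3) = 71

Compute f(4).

276

First differences: -55, -3, 1, 5, 57. Second differences: 52, 4, 4, 52. Third differences: -48, 0, 48. Fourth differences: 48, 48.
Level-4 differences are constant, so f has degree 4.
Extending the table by one column gives the next first difference 205, so f(4) = 71 + 205 = 276.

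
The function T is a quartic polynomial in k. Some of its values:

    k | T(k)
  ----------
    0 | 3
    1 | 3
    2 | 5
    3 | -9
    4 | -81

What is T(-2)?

Write T(k) = ak^4 + bk³ + ck² + dk + e; the 5 given values yield a linear system in the 5 coefficients.
Solving, T(k) = -k^4 + 3k³ - k² - k + 3.
Then T(-2) = -39.

-39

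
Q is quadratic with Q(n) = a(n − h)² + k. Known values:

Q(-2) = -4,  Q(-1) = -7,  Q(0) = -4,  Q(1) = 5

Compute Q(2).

First differences -3, 3, 9; second difference 6 = 2a, so a = 3.
Expanding, the n-coefficient is −2ah = -6h; matching it to the data gives h = -1, and then k = -7.
So Q(n) = 3(n + 1)² − 7.
Q(2) = 3·3² − 7 = 20.

20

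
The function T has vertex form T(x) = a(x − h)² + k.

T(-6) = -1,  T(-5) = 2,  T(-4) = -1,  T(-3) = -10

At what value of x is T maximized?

-5

First differences 3, -3, -9; second difference -6 = 2a, so a = -3.
Expanding, the x-coefficient is −2ah = 6h; matching it to the data gives h = -5, and then k = 2.
So T(x) = -3(x + 5)² + 2.
Hence h = -5.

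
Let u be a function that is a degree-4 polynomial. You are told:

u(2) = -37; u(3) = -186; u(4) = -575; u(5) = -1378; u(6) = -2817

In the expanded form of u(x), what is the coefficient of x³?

-1

Write u(x) = ax^4 + bx³ + cx² + dx + e; the 5 given values yield a linear system in the 5 coefficients.
Solving, u(x) = -2x^4 - x³ - x² + 5x - 3.
The coefficient of x³ is -1.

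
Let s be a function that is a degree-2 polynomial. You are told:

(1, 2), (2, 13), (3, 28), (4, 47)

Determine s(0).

First differences: 11, 15, 19. Second differences: 4, 4.
Level-2 differences are constant, so s has degree 2.
Fitting a degree-2 polynomial gives s(n) = 2n² + 5n - 5.
Then s(0) = -5.

-5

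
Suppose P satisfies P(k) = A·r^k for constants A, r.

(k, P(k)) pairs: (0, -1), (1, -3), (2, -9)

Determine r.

3

Consecutive ratio: -3/(-1) = 3, and -9/(-3) = 3, so r = 3.
Then A·3^0 = -1 gives A = -1, and P(k) = -1·3^k.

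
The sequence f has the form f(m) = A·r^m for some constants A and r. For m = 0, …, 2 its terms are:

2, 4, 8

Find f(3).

Consecutive ratio: 4/2 = 2, and 8/4 = 2, so r = 2.
Then A·2^0 = 2 gives A = 2, and f(m) = 2·2^m.
f(3) = 2·2^3 = 16.

16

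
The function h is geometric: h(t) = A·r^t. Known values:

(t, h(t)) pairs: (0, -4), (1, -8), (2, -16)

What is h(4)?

-64

Consecutive ratio: -8/(-4) = 2, and -16/(-8) = 2, so r = 2.
Then A·2^0 = -4 gives A = -4, and h(t) = -4·2^t.
h(4) = -4·2^4 = -64.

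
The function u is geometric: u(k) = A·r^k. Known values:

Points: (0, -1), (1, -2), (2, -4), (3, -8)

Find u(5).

-32

Consecutive ratio: -2/(-1) = 2, and -4/(-2) = 2, so r = 2.
Then A·2^0 = -1 gives A = -1, and u(k) = -1·2^k.
u(5) = -1·2^5 = -32.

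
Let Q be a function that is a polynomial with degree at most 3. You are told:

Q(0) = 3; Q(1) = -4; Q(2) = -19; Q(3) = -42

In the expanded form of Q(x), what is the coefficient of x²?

-4

First differences: -7, -15, -23. Second differences: -8, -8.
Level-2 differences are constant, so Q has degree 2.
Fitting a degree-2 polynomial gives Q(x) = -4x² - 3x + 3.
The coefficient of x² is -4.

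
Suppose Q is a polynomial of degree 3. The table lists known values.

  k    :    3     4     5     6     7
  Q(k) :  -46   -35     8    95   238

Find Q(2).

Write Q(k) = ak³ + bk² + ck + d; the 5 given values yield a linear system in the 4 coefficients.
Solving, Q(k) = 2k³ - 8k² - 7k - 7.
Then Q(2) = -37.

-37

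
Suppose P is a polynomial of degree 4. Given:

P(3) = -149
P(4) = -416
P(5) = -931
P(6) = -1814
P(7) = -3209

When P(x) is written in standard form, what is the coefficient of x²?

Write P(x) = ax^4 + bx³ + cx² + dx + e; the 5 given values yield a linear system in the 5 coefficients.
Solving, P(x) = -x^4 - 2x³ - 3x² + 3x + 4.
The coefficient of x² is -3.

-3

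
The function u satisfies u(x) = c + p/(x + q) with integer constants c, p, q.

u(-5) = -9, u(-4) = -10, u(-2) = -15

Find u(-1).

(u(x) − c)(x + q) = p for each data point; the three points give a linear system in c and q, then p follows.
Solving: c = -5, q = 0, p = 20, so u(x) = -5 + 20/(x + 0).
Then u(-1) = -5 + 20/(-1) = -25.

-25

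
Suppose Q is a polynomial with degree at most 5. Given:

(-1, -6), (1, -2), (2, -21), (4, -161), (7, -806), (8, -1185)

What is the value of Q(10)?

-2261

Write Q(k) = ak^5 + bk^4 + ck³ + dk² + ek + p; the 6 given values yield a linear system in the 6 coefficients.
Solving, the top 2 coefficients vanish, and Q(k) = -2k³ - 3k² + 4k - 1.
Then Q(10) = -2261.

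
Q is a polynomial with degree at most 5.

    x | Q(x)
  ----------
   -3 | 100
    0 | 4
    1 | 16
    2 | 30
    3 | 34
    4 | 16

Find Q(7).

Write Q(x) = ax^5 + bx^4 + cx³ + dx² + ex + p; the 6 given values yield a linear system in the 6 coefficients.
Solving, the top 2 coefficients vanish, and Q(x) = -2x³ + 7x² + 7x + 4.
Then Q(7) = -290.

-290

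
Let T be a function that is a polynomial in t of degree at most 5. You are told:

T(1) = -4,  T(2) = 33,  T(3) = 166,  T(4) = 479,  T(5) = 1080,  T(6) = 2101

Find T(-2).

-19

Write T(t) = at^5 + bt^4 + ct³ + dt² + et + p; the 6 given values yield a linear system in the 6 coefficients.
Solving, the leading coefficient vanishes, and T(t) = t^4 + 4t³ - t² - 3t - 5.
Then T(-2) = -19.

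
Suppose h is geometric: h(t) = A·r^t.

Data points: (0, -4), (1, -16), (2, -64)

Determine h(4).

-1024

Consecutive ratio: -16/(-4) = 4, and -64/(-16) = 4, so r = 4.
Then A·4^0 = -4 gives A = -4, and h(t) = -4·4^t.
h(4) = -4·4^4 = -1024.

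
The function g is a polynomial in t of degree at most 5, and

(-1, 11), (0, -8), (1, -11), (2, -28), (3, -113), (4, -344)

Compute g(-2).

52

First differences: -19, -3, -17, -85, -231. Second differences: 16, -14, -68, -146. Third differences: -30, -54, -78. Fourth differences: -24, -24.
Level-4 differences are constant, so g has degree 4.
Fitting a degree-4 polynomial gives g(t) = -t^4 - 3t³ + 9t² - 8t - 8.
Then g(-2) = 52.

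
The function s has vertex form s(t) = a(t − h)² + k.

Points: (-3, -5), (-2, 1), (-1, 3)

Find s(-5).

First differences 6, 2; second difference -4 = 2a, so a = -2.
Expanding, the t-coefficient is −2ah = 4h; matching it to the data gives h = -1, and then k = 3.
So s(t) = -2(t + 1)² + 3.
s(-5) = -2·(-4)² + 3 = -29.

-29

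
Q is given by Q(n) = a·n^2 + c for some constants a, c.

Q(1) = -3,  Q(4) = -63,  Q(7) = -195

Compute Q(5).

-99

From Q(1) = -3 and Q(4) = -63: 1a + c = -3 and 16a + c = -63.
Subtracting: 15a = -60, so a = -4; then c = -3 − (-4)·1 = 1.
So Q(n) = -4n² + 1, and Q(5) = -99.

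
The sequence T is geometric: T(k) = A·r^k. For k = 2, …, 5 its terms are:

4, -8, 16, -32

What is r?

-2

Consecutive ratio: -8/4 = -2, and 16/(-8) = -2, so r = -2.
Then A·(-2)^2 = 4 gives A = 1, and T(k) = 1·(-2)^k.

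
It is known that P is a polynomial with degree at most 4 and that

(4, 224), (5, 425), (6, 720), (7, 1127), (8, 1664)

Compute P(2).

Write P(m) = am^4 + bm³ + cm² + dm + e; the 5 given values yield a linear system in the 5 coefficients.
Solving, the leading coefficient vanishes, and P(m) = 3m³ + 2m².
Then P(2) = 32.

32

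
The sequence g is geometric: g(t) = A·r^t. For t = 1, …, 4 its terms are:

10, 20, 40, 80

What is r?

2

Consecutive ratio: 20/10 = 2, and 40/20 = 2, so r = 2.
Then A·2^1 = 10 gives A = 5, and g(t) = 5·2^t.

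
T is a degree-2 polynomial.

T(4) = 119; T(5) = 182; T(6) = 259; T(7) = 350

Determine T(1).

14

First differences: 63, 77, 91. Second differences: 14, 14.
Level-2 differences are constant, so T has degree 2.
Fitting a degree-2 polynomial gives T(n) = 7n² + 7.
Then T(1) = 14.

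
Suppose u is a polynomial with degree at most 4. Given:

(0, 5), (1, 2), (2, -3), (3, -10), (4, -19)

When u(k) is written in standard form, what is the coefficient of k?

First differences: -3, -5, -7, -9. Second differences: -2, -2, -2.
Level-2 differences are constant, so u has degree 2.
Fitting a degree-2 polynomial gives u(k) = -k² - 2k + 5.
The coefficient of k is -2.

-2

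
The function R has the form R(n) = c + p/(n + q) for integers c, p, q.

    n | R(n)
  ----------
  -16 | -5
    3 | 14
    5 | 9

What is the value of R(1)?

(R(n) − c)(n + q) = p for each data point; the three points give a linear system in c and q, then p follows.
Solving: c = -1, q = 1, p = 60, so R(n) = -1 + 60/(n + 1).
Then R(1) = -1 + 60/2 = 29.

29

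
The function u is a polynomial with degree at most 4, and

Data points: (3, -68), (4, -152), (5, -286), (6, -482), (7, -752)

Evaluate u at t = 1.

-2

Write u(t) = at^4 + bt³ + ct² + dt + e; the 5 given values yield a linear system in the 5 coefficients.
Solving, the leading coefficient vanishes, and u(t) = -2t³ - t² - 3t + 4.
Then u(1) = -2.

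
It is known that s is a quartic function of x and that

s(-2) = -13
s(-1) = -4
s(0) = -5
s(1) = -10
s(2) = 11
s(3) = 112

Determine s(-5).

200

First differences: 9, -1, -5, 21, 101. Second differences: -10, -4, 26, 80. Third differences: 6, 30, 54. Fourth differences: 24, 24.
Level-4 differences are constant, so s has degree 4.
Fitting a degree-4 polynomial gives s(x) = x^4 + 3x³ - 3x² - 6x - 5.
Then s(-5) = 200.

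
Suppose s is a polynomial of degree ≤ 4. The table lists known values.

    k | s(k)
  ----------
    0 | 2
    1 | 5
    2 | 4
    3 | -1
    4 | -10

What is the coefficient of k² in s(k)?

First differences: 3, -1, -5, -9. Second differences: -4, -4, -4.
Level-2 differences are constant, so s has degree 2.
Fitting a degree-2 polynomial gives s(k) = -2k² + 5k + 2.
The coefficient of k² is -2.

-2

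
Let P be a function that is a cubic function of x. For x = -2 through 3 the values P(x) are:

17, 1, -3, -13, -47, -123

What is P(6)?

-783

First differences: -16, -4, -10, -34, -76. Second differences: 12, -6, -24, -42. Third differences: -18, -18, -18.
Level-3 differences are constant, so P has degree 3.
Fitting a degree-3 polynomial gives P(x) = -3x³ - 3x² - 4x - 3.
Then P(6) = -783.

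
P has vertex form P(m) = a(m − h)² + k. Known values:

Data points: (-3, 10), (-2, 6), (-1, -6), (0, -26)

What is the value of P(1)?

-54

First differences -4, -12, -20; second difference -8 = 2a, so a = -4.
Expanding, the m-coefficient is −2ah = 8h; matching it to the data gives h = -3, and then k = 10.
So P(m) = -4(m + 3)² + 10.
P(1) = -4·4² + 10 = -54.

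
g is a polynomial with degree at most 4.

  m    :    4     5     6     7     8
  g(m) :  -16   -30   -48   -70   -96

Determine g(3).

First differences: -14, -18, -22, -26. Second differences: -4, -4, -4.
Level-2 differences are constant, so g has degree 2.
Fitting a degree-2 polynomial gives g(m) = -2m² + 4m.
Then g(3) = -6.

-6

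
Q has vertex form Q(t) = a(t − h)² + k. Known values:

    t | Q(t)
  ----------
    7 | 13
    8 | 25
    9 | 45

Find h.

6

First differences 12, 20; second difference 8 = 2a, so a = 4.
Expanding, the t-coefficient is −2ah = -8h; matching it to the data gives h = 6, and then k = 9.
So Q(t) = 4(t − 6)² + 9.
Hence h = 6.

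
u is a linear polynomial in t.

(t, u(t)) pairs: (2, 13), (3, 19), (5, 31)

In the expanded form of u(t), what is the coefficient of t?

6

Write u(t) = at + b; the 3 given values yield a linear system in the 2 coefficients.
Solving, u(t) = 6t + 1.
The coefficient of t is 6.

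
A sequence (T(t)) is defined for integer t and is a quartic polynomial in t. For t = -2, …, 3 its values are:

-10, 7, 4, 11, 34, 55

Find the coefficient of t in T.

-1

Write T(t) = at^4 + bt³ + ct² + dt + e; the 6 given values yield a linear system in the 5 coefficients.
Solving, T(t) = -t^4 + 3t³ + 6t² - t + 4.
The coefficient of t is -1.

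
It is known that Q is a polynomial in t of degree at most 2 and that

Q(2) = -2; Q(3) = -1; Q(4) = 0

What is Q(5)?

1

First differences: 1, 1.
Level-1 differences are constant, so Q has degree 1.
Extending the table by one column gives the next first difference 1, so Q(5) = 0 + 1 = 1.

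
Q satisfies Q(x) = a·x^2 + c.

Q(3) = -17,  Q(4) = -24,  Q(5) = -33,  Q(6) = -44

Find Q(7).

-57

From Q(3) = -17 and Q(4) = -24: 9a + c = -17 and 16a + c = -24.
Subtracting: 7a = -7, so a = -1; then c = -17 − (-1)·9 = -8.
So Q(x) = -1x² − 8, and Q(7) = -57.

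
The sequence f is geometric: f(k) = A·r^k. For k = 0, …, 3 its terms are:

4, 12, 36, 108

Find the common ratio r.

3

Consecutive ratio: 12/4 = 3, and 36/12 = 3, so r = 3.
Then A·3^0 = 4 gives A = 4, and f(k) = 4·3^k.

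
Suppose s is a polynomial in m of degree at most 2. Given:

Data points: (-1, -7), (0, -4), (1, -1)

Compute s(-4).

-16

Write s(m) = am² + bm + c; the 3 given values yield a linear system in the 3 coefficients.
Solving, the leading coefficient vanishes, and s(m) = 3m - 4.
Then s(-4) = -16.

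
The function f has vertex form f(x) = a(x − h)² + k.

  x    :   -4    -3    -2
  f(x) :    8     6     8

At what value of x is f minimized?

First differences -2, 2; second difference 4 = 2a, so a = 2.
Expanding, the x-coefficient is −2ah = -4h; matching it to the data gives h = -3, and then k = 6.
So f(x) = 2(x + 3)² + 6.
Hence h = -3.

-3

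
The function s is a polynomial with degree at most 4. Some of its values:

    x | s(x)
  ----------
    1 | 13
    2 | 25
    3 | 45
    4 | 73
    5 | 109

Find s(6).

153

First differences: 12, 20, 28, 36. Second differences: 8, 8, 8.
Level-2 differences are constant, so s has degree 2.
Fitting a degree-2 polynomial gives s(x) = 4x² + 9.
Then s(6) = 153.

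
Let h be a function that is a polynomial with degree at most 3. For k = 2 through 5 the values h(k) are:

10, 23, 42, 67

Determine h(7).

135

First differences: 13, 19, 25. Second differences: 6, 6.
Level-2 differences are constant, so h has degree 2.
Fitting a degree-2 polynomial gives h(k) = 3k² - 2k + 2.
Then h(7) = 135.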